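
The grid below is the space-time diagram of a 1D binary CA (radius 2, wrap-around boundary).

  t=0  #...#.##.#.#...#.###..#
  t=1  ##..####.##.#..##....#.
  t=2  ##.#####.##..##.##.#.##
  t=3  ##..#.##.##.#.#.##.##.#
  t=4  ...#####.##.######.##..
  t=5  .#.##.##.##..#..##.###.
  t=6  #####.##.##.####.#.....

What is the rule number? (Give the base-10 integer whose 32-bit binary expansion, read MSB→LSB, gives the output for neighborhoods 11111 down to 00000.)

  [31] ##### => .  t=2,i=5
  [30] ####. => #  t=1,i=6
  [29] ###.# => #  t=1,i=7
  [28] ###.. => .  t=0,i=19
  [27] ##.## => .  t=1,i=8
  [26] ##.#. => .  t=0,i=8
  [25] ##..# => .  t=0,i=20
  [24] ##... => #  t=0,i=1
  [23] #.### => .  t=0,i=17
  [22] #.##. => #  t=0,i=6
  [21] #.#.# => #  t=0,i=9
  [20] #.#.. => .  t=0,i=11
  [19] #..## => #  t=0,i=21
  [18] #..#. => #  t=3,i=3
  [17] #...# => .  t=0,i=2
  [16] #.... => .  t=1,i=18
  [15] .#### => #  t=1,i=5
  [14] .###. => .  t=0,i=18
  [13] .##.# => #  t=0,i=7
  [12] .##.. => #  t=0,i=0
  [11] .#.## => #  t=0,i=5
  [10] .#.#. => #  t=0,i=10
  [9] .#..# => #  t=1,i=13
  [8] .#... => #  t=0,i=12
  [7] ..### => #  t=1,i=4
  [6] ..##. => .  t=0,i=22
  [5] ..#.# => #  t=0,i=4
  [4] ..#.. => #  t=5,i=13
  [3] ...## => .  t=4,i=2
  [2] ...#. => .  t=0,i=3
  [1] ....# => #  t=1,i=19
  [0] ..... => .  t=4,i=0
  bits 01100001011011001011111110110010 = 1634516914

1634516914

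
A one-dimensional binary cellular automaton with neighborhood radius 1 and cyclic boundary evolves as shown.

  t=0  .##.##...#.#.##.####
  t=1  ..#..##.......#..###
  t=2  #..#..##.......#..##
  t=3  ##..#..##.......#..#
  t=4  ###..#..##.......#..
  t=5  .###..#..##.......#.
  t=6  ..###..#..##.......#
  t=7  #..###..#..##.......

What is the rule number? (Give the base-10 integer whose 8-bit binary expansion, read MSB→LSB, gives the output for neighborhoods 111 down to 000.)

  ###|#  b7=1 t=0,i=17
  ##.|#  b6=1 t=0,i=2
  #.#|.  b5=0 t=0,i=0
  #..|#  b4=1 t=0,i=6
  .##|.  b3=0 t=0,i=1
  .#.|.  b2=0 t=0,i=9
  ..#|.  b1=0 t=0,i=8
  ...|.  b0=0 t=0,i=7
  bits 11010000 = 208

208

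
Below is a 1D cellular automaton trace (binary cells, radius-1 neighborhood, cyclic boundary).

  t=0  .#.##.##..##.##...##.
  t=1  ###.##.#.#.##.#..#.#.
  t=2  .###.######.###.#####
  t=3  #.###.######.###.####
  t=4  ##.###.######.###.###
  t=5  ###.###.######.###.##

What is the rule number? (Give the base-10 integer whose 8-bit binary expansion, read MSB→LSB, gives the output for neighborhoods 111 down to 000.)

230

  nb ###: next=#  (t=1,i=1, bit7=1)
  nb ##.: next=#  (t=0,i=4, bit6=1)
  nb #.#: next=#  (t=0,i=2, bit5=1)
  nb #..: next=.  (t=0,i=8, bit4=0)
  nb .##: next=.  (t=0,i=3, bit3=0)
  nb .#.: next=#  (t=0,i=1, bit2=1)
  nb ..#: next=#  (t=0,i=0, bit1=1)
  nb ...: next=.  (t=0,i=16, bit0=0)
  bits 11100110 = 230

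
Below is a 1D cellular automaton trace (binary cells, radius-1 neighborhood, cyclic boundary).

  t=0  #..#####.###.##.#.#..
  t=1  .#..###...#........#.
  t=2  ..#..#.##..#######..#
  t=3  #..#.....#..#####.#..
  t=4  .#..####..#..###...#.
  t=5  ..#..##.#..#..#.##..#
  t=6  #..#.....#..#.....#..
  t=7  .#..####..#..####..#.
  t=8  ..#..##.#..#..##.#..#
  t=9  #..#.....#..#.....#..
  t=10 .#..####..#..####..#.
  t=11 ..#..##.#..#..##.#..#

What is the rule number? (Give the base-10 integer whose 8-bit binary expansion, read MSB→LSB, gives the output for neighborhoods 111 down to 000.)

  ### -> #   bit 7 = 1  t=0,i=4
  ##. -> .   bit 6 = 0  t=0,i=7
  #.# -> .   bit 5 = 0  t=0,i=8
  #.. -> #   bit 4 = 1  t=0,i=1
  .## -> .   bit 3 = 0  t=0,i=3
  .#. -> .   bit 2 = 0  t=0,i=0
  ..# -> .   bit 1 = 0  t=0,i=2
  ... -> #   bit 0 = 1  t=1,i=8
  bits 10010001 = 145

145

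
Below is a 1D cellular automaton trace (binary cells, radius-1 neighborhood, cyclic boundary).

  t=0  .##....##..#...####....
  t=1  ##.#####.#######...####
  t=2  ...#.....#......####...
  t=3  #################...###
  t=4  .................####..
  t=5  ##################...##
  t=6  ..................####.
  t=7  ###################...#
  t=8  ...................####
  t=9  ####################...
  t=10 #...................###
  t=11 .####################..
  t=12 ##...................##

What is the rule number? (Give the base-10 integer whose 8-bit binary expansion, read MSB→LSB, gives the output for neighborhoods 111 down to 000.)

  [7] ### => .  t=0,i=16
  [6] ##. => .  t=0,i=2
  [5] #.# => .  t=1,i=2
  [4] #.. => #  t=0,i=3
  [3] .## => #  t=0,i=1
  [2] .#. => #  t=0,i=11
  [1] ..# => #  t=0,i=0
  [0] ... => #  t=0,i=4
  bits 00011111 = 31

31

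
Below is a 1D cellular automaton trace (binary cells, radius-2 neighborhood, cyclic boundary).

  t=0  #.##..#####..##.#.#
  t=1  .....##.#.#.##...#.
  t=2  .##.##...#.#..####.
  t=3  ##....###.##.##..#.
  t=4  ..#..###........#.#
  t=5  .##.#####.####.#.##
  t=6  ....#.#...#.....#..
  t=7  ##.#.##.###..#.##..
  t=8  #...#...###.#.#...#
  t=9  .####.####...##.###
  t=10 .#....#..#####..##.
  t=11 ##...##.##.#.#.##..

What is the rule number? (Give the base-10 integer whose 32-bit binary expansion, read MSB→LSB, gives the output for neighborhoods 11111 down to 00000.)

2443070685

  [31] ##### => #  t=0,i=8
  [30] ####. => .  t=0,i=9
  [29] ###.# => .  t=3,i=8
  [28] ###.. => #  t=0,i=10
  [27] ##.## => .  t=0,i=1
  [26] ##.#. => .  t=0,i=15
  [25] ##..# => .  t=0,i=4
  [24] ##... => #  t=1,i=14
  [23] #.### => #  t=5,i=4
  [22] #.##. => .  t=0,i=2
  [21] #.#.# => .  t=0,i=16
  [20] #.#.. => #  t=2,i=11
  [19] #..## => #  t=0,i=5
  [18] #..#. => #  t=3,i=16
  [17] #...# => #  t=1,i=15
  [16] #.... => .  t=1,i=0
  [15] .#### => .  t=0,i=7
  [14] .###. => #  t=3,i=7
  [13] .##.# => .  t=0,i=0
  [12] .##.. => .  t=0,i=3
  [11] .#.## => #  t=0,i=17
  [10] .#.#. => #  t=1,i=9
  [9] .#..# => .  t=2,i=12
  [8] .#... => .  t=1,i=18
  [7] ..### => #  t=0,i=6
  [6] ..##. => #  t=0,i=13
  [5] ..#.# => .  t=2,i=9
  [4] ..#.. => #  t=1,i=17
  [3] ...## => #  t=1,i=4
  [2] ...#. => #  t=1,i=16
  [1] ....# => .  t=1,i=3
  [0] ..... => #  t=1,i=1
  bits 10010001100111100100110011011101 = 2443070685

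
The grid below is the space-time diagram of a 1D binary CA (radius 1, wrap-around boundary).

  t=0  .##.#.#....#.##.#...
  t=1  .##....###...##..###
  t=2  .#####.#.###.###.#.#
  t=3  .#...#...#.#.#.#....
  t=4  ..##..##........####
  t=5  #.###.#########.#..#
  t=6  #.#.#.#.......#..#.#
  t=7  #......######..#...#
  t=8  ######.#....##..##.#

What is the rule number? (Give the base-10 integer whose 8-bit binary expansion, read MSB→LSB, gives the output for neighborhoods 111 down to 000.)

  ### -> .   bit 7 = 0  t=1,i=8
  ##. -> #   bit 6 = 1  t=0,i=2
  #.# -> .   bit 5 = 0  t=0,i=3
  #.. -> #   bit 4 = 1  t=0,i=7
  .## -> #   bit 3 = 1  t=0,i=1
  .#. -> .   bit 2 = 0  t=0,i=4
  ..# -> .   bit 1 = 0  t=0,i=0
  ... -> #   bit 0 = 1  t=0,i=8
  bits 01011001 = 89

89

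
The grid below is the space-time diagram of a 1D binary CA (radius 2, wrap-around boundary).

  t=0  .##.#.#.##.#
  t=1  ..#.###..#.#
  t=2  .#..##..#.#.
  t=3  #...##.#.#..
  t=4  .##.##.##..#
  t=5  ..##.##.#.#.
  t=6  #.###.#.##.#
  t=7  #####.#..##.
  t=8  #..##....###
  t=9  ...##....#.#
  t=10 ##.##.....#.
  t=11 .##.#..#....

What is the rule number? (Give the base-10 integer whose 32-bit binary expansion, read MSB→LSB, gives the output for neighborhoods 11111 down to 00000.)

1755739585

  ##### -> .   bit 31 = 0  t=7,i=2
  ####. -> #   bit 30 = 1  t=7,i=3
  ###.# -> #   bit 29 = 1  t=6,i=4
  ###.. -> .   bit 28 = 0  t=1,i=6
  ##.## -> #   bit 27 = 1  t=4,i=3
  ##.#. -> .   bit 26 = 0  t=0,i=3
  ##..# -> .   bit 25 = 0  t=1,i=7
  ##... -> .   bit 24 = 0  t=8,i=5
  #.### -> #   bit 23 = 1  t=1,i=4
  #.##. -> .   bit 22 = 0  t=0,i=1
  #.#.# -> #   bit 21 = 1  t=0,i=4
  #.#.. -> .   bit 20 = 0  t=1,i=11
  #..## -> .   bit 19 = 0  t=2,i=3
  #..#. -> #   bit 18 = 1  t=1,i=1
  #...# -> #   bit 17 = 1  t=3,i=2
  #.... -> .   bit 16 = 0  t=8,i=6
  .#### -> .   bit 15 = 0  t=7,i=1
  .###. -> #   bit 14 = 1  t=1,i=5
  .##.# -> #   bit 13 = 1  t=0,i=2
  .##.. -> #   bit 12 = 1  t=2,i=5
  .#.## -> .   bit 11 = 0  t=0,i=0
  .#.#. -> #   bit 10 = 1  t=0,i=5
  .#..# -> .   bit 9 = 0  t=1,i=0
  .#... -> #   bit 8 = 1  t=3,i=1
  ..### -> #   bit 7 = 1  t=8,i=9
  ..##. -> #   bit 6 = 1  t=2,i=4
  ..#.# -> .   bit 5 = 0  t=1,i=2
  ..#.. -> .   bit 4 = 0  t=2,i=1
  ...## -> .   bit 3 = 0  t=3,i=3
  ...#. -> .   bit 2 = 0  t=9,i=8
  ....# -> .   bit 1 = 0  t=8,i=7
  ..... -> #   bit 0 = 1  t=10,i=7
  bits 01101000101001100111010111000001 = 1755739585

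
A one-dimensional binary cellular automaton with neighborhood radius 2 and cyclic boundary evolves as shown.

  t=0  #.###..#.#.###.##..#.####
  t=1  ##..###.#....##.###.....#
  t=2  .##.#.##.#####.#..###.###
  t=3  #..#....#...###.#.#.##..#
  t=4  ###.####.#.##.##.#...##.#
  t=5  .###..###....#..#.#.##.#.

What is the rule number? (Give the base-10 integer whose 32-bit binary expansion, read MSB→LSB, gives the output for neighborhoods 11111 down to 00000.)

  nb #####: next=.  (t=0,i=23, bit31=0)
  nb ####.: next=#  (t=0,i=24, bit30=1)
  nb ###.#: next=#  (t=0,i=0, bit29=1)
  nb ###..: next=#  (t=0,i=4, bit28=1)
  nb ##.##: next=#  (t=0,i=1, bit27=1)
  nb ##.#.: next=#  (t=1,i=7, bit26=1)
  nb ##..#: next=#  (t=0,i=5, bit25=1)
  nb ##...: next=#  (t=1,i=19, bit24=1)
  nb #.###: next=.  (t=0,i=2, bit23=0)
  nb #.##.: next=.  (t=0,i=15, bit22=0)
  nb #.#.#: next=.  (t=0,i=9, bit21=0)
  nb #.#..: next=.  (t=1,i=8, bit20=0)
  nb #..##: next=.  (t=1,i=3, bit19=0)
  nb #..#.: next=#  (t=0,i=6, bit18=1)
  nb #...#: next=.  (t=3,i=10, bit17=0)
  nb #....: next=#  (t=1,i=10, bit16=1)
  nb .####: next=.  (t=0,i=22, bit15=0)
  nb .###.: next=.  (t=0,i=3, bit14=0)
  nb .##.#: next=.  (t=1,i=14, bit13=0)
  nb .##..: next=#  (t=0,i=16, bit12=1)
  nb .#.##: next=.  (t=0,i=10, bit11=0)
  nb .#.#.: next=#  (t=0,i=8, bit10=1)
  nb .#..#: next=#  (t=2,i=16, bit9=1)
  nb .#...: next=#  (t=1,i=9, bit8=1)
  nb ..###: next=#  (t=1,i=4, bit7=1)
  nb ..##.: next=#  (t=1,i=13, bit6=1)
  nb ..#.#: next=.  (t=0,i=7, bit5=0)
  nb ..#..: next=.  (t=3,i=3, bit4=0)
  nb ...##: next=#  (t=1,i=12, bit3=1)
  nb ...#.: next=#  (t=3,i=7, bit2=1)
  nb ....#: next=#  (t=1,i=11, bit1=1)
  nb .....: next=.  (t=1,i=21, bit0=0)
  bits 01111111000001010001011111001110 = 2131040206

2131040206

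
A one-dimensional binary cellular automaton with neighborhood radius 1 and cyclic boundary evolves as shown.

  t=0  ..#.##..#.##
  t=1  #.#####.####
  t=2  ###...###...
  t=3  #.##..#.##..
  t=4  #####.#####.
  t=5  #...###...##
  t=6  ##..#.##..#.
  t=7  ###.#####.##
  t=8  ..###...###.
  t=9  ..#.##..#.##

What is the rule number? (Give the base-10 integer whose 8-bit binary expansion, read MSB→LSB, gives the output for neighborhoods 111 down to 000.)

  [7] ### => .  t=1,i=3
  [6] ##. => #  t=0,i=5
  [5] #.# => #  t=0,i=3
  [4] #.. => #  t=0,i=0
  [3] .## => #  t=0,i=4
  [2] .#. => #  t=0,i=2
  [1] ..# => .  t=0,i=1
  [0] ... => .  t=2,i=4
  bits 01111100 = 124

124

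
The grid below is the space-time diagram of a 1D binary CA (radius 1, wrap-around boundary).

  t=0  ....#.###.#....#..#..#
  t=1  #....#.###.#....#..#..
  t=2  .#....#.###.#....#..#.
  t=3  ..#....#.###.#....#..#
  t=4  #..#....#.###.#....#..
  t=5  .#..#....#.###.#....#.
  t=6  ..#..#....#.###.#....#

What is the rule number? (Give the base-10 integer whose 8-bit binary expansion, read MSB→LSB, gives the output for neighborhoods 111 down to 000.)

  ###|#  b7=1 t=0,i=7
  ##.|#  b6=1 t=0,i=8
  #.#|#  b5=1 t=0,i=5
  #..|#  b4=1 t=0,i=0
  .##|.  b3=0 t=0,i=6
  .#.|.  b2=0 t=0,i=4
  ..#|.  b1=0 t=0,i=3
  ...|.  b0=0 t=0,i=1
  bits 11110000 = 240

240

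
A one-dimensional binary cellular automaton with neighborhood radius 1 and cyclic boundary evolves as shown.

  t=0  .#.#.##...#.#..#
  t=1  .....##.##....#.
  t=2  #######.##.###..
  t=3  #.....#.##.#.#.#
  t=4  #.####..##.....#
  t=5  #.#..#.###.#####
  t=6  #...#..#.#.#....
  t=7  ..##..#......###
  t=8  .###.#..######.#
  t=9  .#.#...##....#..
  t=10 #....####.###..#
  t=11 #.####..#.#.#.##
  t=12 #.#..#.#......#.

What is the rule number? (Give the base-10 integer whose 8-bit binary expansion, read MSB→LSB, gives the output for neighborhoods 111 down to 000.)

  ### -> .   bit 7 = 0  t=2,i=1
  ##. -> #   bit 6 = 1  t=0,i=6
  #.# -> .   bit 5 = 0  t=0,i=0
  #.. -> .   bit 4 = 0  t=0,i=7
  .## -> #   bit 3 = 1  t=0,i=5
  .#. -> .   bit 2 = 0  t=0,i=1
  ..# -> #   bit 1 = 1  t=0,i=9
  ... -> #   bit 0 = 1  t=0,i=8
  bits 01001011 = 75

75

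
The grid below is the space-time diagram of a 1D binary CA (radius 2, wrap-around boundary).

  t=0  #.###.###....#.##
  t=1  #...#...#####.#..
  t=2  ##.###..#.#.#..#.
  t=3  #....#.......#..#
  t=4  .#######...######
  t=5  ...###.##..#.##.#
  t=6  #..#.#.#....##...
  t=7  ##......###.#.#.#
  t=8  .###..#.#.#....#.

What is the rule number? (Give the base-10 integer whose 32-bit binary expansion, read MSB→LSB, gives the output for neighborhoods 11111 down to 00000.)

2974354390

  ##### -> #   bit 31 = 1  t=1,i=10
  ####. -> .   bit 30 = 0  t=1,i=11
  ###.# -> #   bit 29 = 1  t=0,i=0
  ###.. -> #   bit 28 = 1  t=0,i=8
  ##.## -> .   bit 27 = 0  t=0,i=1
  ##.#. -> .   bit 26 = 0  t=1,i=13
  ##..# -> .   bit 25 = 0  t=2,i=6
  ##... -> #   bit 24 = 1  t=0,i=9
  #.### -> .   bit 23 = 0  t=0,i=2
  #.##. -> #   bit 22 = 1  t=2,i=0
  #.#.# -> .   bit 21 = 0  t=2,i=10
  #.#.. -> .   bit 20 = 0  t=1,i=14
  #..## -> #   bit 19 = 1  t=3,i=15
  #..#. -> .   bit 18 = 0  t=1,i=16
  #...# -> .   bit 17 = 0  t=1,i=2
  #.... -> #   bit 16 = 1  t=0,i=10
  .#### -> .   bit 15 = 0  t=1,i=9
  .###. -> .   bit 14 = 0  t=0,i=3
  .##.# -> .   bit 13 = 0  t=2,i=1
  .##.. -> .   bit 12 = 0  t=3,i=0
  .#.## -> #   bit 11 = 1  t=0,i=14
  .#.#. -> .   bit 10 = 0  t=2,i=9
  .#..# -> #   bit 9 = 1  t=1,i=15
  .#... -> #   bit 8 = 1  t=1,i=1
  ..### -> #   bit 7 = 1  t=1,i=8
  ..##. -> #   bit 6 = 1  t=3,i=16
  ..#.# -> .   bit 5 = 0  t=0,i=13
  ..#.. -> #   bit 4 = 1  t=1,i=0
  ...## -> .   bit 3 = 0  t=1,i=7
  ...#. -> #   bit 2 = 1  t=0,i=12
  ....# -> #   bit 1 = 1  t=0,i=11
  ..... -> .   bit 0 = 0  t=3,i=8
  bits 10110001010010010000101111010110 = 2974354390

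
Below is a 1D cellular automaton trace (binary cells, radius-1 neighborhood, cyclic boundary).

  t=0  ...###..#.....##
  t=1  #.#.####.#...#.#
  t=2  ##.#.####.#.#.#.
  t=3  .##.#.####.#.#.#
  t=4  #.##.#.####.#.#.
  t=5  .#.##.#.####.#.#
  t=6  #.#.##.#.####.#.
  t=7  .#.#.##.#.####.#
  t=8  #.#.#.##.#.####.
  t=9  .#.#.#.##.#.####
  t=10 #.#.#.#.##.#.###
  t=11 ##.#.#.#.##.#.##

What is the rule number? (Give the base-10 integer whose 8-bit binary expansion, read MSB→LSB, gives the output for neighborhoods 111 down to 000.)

242

  ###|#  b7=1 t=0,i=4
  ##.|#  b6=1 t=0,i=5
  #.#|#  b5=1 t=1,i=1
  #..|#  b4=1 t=0,i=0
  .##|.  b3=0 t=0,i=3
  .#.|.  b2=0 t=0,i=8
  ..#|#  b1=1 t=0,i=2
  ...|.  b0=0 t=0,i=1
  bits 11110010 = 242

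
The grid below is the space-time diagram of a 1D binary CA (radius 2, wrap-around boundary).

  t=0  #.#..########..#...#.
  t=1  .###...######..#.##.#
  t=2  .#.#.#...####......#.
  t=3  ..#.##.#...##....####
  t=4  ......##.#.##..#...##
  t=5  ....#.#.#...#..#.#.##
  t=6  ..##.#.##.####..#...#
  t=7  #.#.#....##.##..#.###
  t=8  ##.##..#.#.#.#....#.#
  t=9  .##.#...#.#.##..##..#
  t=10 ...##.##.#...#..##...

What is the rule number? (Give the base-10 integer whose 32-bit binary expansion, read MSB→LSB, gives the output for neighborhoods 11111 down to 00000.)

  nb #####: next=#  (t=0,i=7, bit31=1)
  nb ####.: next=#  (t=0,i=11, bit30=1)
  nb ###.#: next=#  (t=7,i=0, bit29=1)
  nb ###..: next=#  (t=0,i=12, bit28=1)
  nb ##.##: next=#  (t=6,i=9, bit27=1)
  nb ##.#.: next=#  (t=1,i=19, bit26=1)
  nb ##..#: next=.  (t=0,i=13, bit25=0)
  nb ##...: next=.  (t=1,i=4, bit24=0)
  nb #.###: next=#  (t=1,i=1, bit23=1)
  nb #.##.: next=.  (t=1,i=17, bit22=0)
  nb #.#.#: next=.  (t=0,i=0, bit21=0)
  nb #.#..: next=#  (t=0,i=2, bit20=1)
  nb #..##: next=.  (t=0,i=4, bit19=0)
  nb #..#.: next=.  (t=0,i=14, bit18=0)
  nb #...#: next=#  (t=0,i=17, bit17=1)
  nb #....: next=.  (t=2,i=14, bit16=0)
  nb .####: next=.  (t=0,i=6, bit15=0)
  nb .###.: next=.  (t=1,i=2, bit14=0)
  nb .##.#: next=.  (t=1,i=18, bit13=0)
  nb .##..: next=#  (t=3,i=12, bit12=1)
  nb .#.##: next=.  (t=1,i=0, bit11=0)
  nb .#.#.: next=#  (t=0,i=1, bit10=1)
  nb .#..#: next=#  (t=0,i=3, bit9=1)
  nb .#...: next=.  (t=0,i=16, bit8=0)
  nb ..###: next=.  (t=0,i=5, bit7=0)
  nb ..##.: next=#  (t=3,i=11, bit6=1)
  nb ..#.#: next=.  (t=0,i=19, bit5=0)
  nb ..#..: next=#  (t=0,i=15, bit4=1)
  nb ...##: next=.  (t=1,i=6, bit3=0)
  nb ...#.: next=#  (t=0,i=18, bit2=1)
  nb ....#: next=#  (t=2,i=17, bit1=1)
  nb .....: next=.  (t=2,i=15, bit0=0)
  bits 11111100100100100001011001010110 = 4237432406

4237432406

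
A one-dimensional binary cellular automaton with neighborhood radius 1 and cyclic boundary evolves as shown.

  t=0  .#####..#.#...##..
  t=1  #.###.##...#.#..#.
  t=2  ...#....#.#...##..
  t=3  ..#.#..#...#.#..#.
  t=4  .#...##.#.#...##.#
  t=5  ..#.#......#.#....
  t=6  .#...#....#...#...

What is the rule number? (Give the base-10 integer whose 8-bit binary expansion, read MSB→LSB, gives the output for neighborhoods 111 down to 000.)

146

  ### -> #   bit 7 = 1  t=0,i=2
  ##. -> .   bit 6 = 0  t=0,i=5
  #.# -> .   bit 5 = 0  t=0,i=9
  #.. -> #   bit 4 = 1  t=0,i=6
  .## -> .   bit 3 = 0  t=0,i=1
  .#. -> .   bit 2 = 0  t=0,i=8
  ..# -> #   bit 1 = 1  t=0,i=0
  ... -> .   bit 0 = 0  t=0,i=12
  bits 10010010 = 146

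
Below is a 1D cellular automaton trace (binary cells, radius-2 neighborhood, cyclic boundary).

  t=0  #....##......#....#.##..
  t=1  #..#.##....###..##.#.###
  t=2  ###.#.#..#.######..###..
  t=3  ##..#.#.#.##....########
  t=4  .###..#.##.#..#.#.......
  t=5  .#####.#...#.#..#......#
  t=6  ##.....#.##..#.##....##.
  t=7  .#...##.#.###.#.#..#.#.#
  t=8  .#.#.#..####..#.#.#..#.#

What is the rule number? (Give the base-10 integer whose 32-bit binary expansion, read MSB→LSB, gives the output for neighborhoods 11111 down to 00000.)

  [31] ##### => .  t=2,i=13
  [30] ####. => .  t=1,i=23
  [29] ###.# => .  t=2,i=2
  [28] ###.. => #  t=1,i=0
  [27] ##.## => #  t=6,i=23
  [26] ##.#. => .  t=1,i=18
  [25] ##..# => #  t=0,i=22
  [24] ##... => .  t=0,i=7
  [23] #.### => #  t=1,i=21
  [22] #.##. => .  t=0,i=20
  [21] #.#.# => #  t=1,i=19
  [20] #.#.. => #  t=2,i=6
  [19] #..## => #  t=1,i=15
  [18] #..#. => #  t=0,i=23
  [17] #...# => #  t=5,i=9
  [16] #.... => .  t=0,i=2
  [15] .#### => .  t=1,i=22
  [14] .###. => #  t=1,i=12
  [13] .##.# => .  t=1,i=17
  [12] .##.. => #  t=0,i=6
  [11] .#.## => #  t=0,i=19
  [10] .#.#. => .  t=2,i=5
  [9] .#..# => .  t=2,i=7
  [8] .#... => .  t=0,i=1
  [7] ..### => #  t=1,i=11
  [6] ..##. => #  t=0,i=5
  [5] ..#.# => .  t=0,i=18
  [4] ..#.. => #  t=0,i=0
  [3] ...## => .  t=0,i=4
  [2] ...#. => #  t=0,i=12
  [1] ....# => #  t=0,i=3
  [0] ..... => .  t=0,i=9
  bits 00011010101111100101100011010110 = 448682198

448682198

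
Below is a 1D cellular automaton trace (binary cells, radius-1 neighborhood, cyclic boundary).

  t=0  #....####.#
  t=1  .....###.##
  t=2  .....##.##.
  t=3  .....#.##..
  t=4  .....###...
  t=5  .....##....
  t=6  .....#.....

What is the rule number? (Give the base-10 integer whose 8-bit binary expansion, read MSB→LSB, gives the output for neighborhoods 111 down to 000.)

172

  ### -> #   bit 7 = 1  t=0,i=6
  ##. -> .   bit 6 = 0  t=0,i=0
  #.# -> #   bit 5 = 1  t=0,i=9
  #.. -> .   bit 4 = 0  t=0,i=1
  .## -> #   bit 3 = 1  t=0,i=5
  .#. -> #   bit 2 = 1  t=3,i=5
  ..# -> .   bit 1 = 0  t=0,i=4
  ... -> .   bit 0 = 0  t=0,i=2
  bits 10101100 = 172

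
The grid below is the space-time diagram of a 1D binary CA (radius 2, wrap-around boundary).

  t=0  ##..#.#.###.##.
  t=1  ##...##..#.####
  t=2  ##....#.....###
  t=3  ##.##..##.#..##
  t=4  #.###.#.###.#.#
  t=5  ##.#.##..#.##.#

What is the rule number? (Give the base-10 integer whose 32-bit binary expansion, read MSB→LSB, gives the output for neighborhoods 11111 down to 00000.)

  nb #####: next=#  (t=1,i=13, bit31=1)
  nb ####.: next=#  (t=1,i=0, bit30=1)
  nb ###.#: next=.  (t=0,i=10, bit29=0)
  nb ###..: next=#  (t=1,i=1, bit28=1)
  nb ##.##: next=#  (t=0,i=11, bit27=1)
  nb ##.#.: next=#  (t=3,i=9, bit26=1)
  nb ##..#: next=.  (t=0,i=2, bit25=0)
  nb ##...: next=.  (t=1,i=2, bit24=0)
  nb #.###: next=.  (t=0,i=8, bit23=0)
  nb #.##.: next=#  (t=0,i=0, bit22=1)
  nb #.#.#: next=#  (t=0,i=6, bit21=1)
  nb #.#..: next=#  (t=3,i=10, bit20=1)
  nb #..##: next=#  (t=3,i=6, bit19=1)
  nb #..#.: next=.  (t=0,i=3, bit18=0)
  nb #...#: next=.  (t=1,i=3, bit17=0)
  nb #....: next=#  (t=2,i=3, bit16=1)
  nb .####: next=#  (t=1,i=12, bit15=1)
  nb .###.: next=#  (t=0,i=9, bit14=1)
  nb .##.#: next=#  (t=0,i=13, bit13=1)
  nb .##..: next=#  (t=0,i=1, bit12=1)
  nb .#.##: next=.  (t=0,i=7, bit11=0)
  nb .#.#.: next=#  (t=0,i=5, bit10=1)
  nb .#..#: next=.  (t=3,i=11, bit9=0)
  nb .#...: next=#  (t=2,i=7, bit8=1)
  nb ..###: next=.  (t=2,i=12, bit7=0)
  nb ..##.: next=.  (t=1,i=5, bit6=0)
  nb ..#.#: next=.  (t=0,i=4, bit5=0)
  nb ..#..: next=.  (t=2,i=6, bit4=0)
  nb ...##: next=.  (t=1,i=4, bit3=0)
  nb ...#.: next=.  (t=2,i=5, bit2=0)
  nb ....#: next=#  (t=2,i=4, bit1=1)
  nb .....: next=.  (t=2,i=9, bit0=0)
  bits 11011100011110011111010100000010 = 3698980098

3698980098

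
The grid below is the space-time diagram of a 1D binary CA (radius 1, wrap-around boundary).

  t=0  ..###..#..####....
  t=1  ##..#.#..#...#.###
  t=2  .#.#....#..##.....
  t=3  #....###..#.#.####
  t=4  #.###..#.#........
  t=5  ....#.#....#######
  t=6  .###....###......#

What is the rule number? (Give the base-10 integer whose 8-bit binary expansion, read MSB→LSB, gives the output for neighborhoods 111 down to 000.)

67

  nb ###: next=.  (t=0,i=3, bit7=0)
  nb ##.: next=#  (t=0,i=4, bit6=1)
  nb #.#: next=.  (t=1,i=5, bit5=0)
  nb #..: next=.  (t=0,i=5, bit4=0)
  nb .##: next=.  (t=0,i=2, bit3=0)
  nb .#.: next=.  (t=0,i=7, bit2=0)
  nb ..#: next=#  (t=0,i=1, bit1=1)
  nb ...: next=#  (t=0,i=0, bit0=1)
  bits 01000011 = 67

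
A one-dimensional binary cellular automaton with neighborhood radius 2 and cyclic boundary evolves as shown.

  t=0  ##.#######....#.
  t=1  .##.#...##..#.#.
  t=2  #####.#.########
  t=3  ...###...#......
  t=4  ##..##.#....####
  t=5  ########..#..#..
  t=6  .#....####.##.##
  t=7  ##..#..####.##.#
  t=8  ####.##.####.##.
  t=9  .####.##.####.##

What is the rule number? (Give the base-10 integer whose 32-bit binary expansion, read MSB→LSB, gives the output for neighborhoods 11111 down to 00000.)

  #####|.  b31=0 t=0,i=5
  ####.|#  b30=1 t=0,i=8
  ###.#|#  b29=1 t=2,i=4
  ###..|#  b28=1 t=0,i=9
  ##.##|#  b27=1 t=0,i=2
  ##.#.|#  b26=1 t=1,i=3
  ##..#|#  b25=1 t=1,i=10
  ##...|.  b24=0 t=0,i=10
  #.###|.  b23=0 t=0,i=3
  #.##.|.  b22=0 t=0,i=0
  #.#.#|.  b21=0 t=2,i=6
  #.#..|#  b20=1 t=1,i=4
  #..##|#  b19=1 t=1,i=0
  #..#.|#  b18=1 t=1,i=11
  #...#|#  b17=1 t=1,i=6
  #....|.  b16=0 t=0,i=11
  .####|#  b15=1 t=0,i=4
  .###.|#  b14=1 t=3,i=4
  .##.#|#  b13=1 t=0,i=1
  .##..|#  b12=1 t=1,i=9
  .#.##|.  b11=0 t=0,i=15
  .#.#.|#  b10=1 t=1,i=13
  .#..#|#  b9=1 t=1,i=15
  .#...|.  b8=0 t=1,i=5
  ..###|.  b7=0 t=3,i=3
  ..##.|#  b6=1 t=1,i=1
  ..#.#|#  b5=1 t=0,i=14
  ..#..|.  b4=0 t=3,i=9
  ...##|.  b3=0 t=1,i=7
  ...#.|.  b2=0 t=0,i=13
  ....#|#  b1=1 t=0,i=12
  .....|#  b0=1 t=3,i=0
  bits 01111110000111101111011001100011 = 2115958371

2115958371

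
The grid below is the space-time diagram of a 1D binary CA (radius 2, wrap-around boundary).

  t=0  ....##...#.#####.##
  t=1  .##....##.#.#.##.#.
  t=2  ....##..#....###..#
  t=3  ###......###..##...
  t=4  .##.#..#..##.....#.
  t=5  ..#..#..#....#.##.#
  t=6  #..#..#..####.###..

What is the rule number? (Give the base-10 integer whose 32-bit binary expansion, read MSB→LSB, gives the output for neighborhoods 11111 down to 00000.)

1883499270

  [31] ##### => .  t=0,i=13
  [30] ####. => #  t=0,i=14
  [29] ###.# => #  t=0,i=15
  [28] ###.. => #  t=2,i=15
  [27] ##.## => .  t=0,i=16
  [26] ##.#. => .  t=1,i=9
  [25] ##..# => .  t=2,i=6
  [24] ##... => .  t=0,i=0
  [23] #.### => .  t=0,i=11
  [22] #.##. => #  t=0,i=17
  [21] #.#.# => .  t=1,i=10
  [20] #.#.. => .  t=1,i=17
  [19] #..## => .  t=1,i=0
  [18] #..#. => .  t=2,i=7
  [17] #...# => #  t=0,i=7
  [16] #.... => #  t=0,i=1
  [15] .#### => #  t=0,i=12
  [14] .###. => #  t=2,i=14
  [13] .##.# => #  t=1,i=8
  [12] .##.. => .  t=0,i=5
  [11] .#.## => #  t=0,i=10
  [10] .#.#. => .  t=1,i=11
  [9] .#..# => #  t=1,i=18
  [8] .#... => #  t=2,i=0
  [7] ..### => .  t=2,i=13
  [6] ..##. => .  t=0,i=4
  [5] ..#.# => .  t=0,i=9
  [4] ..#.. => .  t=2,i=8
  [3] ...## => .  t=0,i=3
  [2] ...#. => #  t=0,i=8
  [1] ....# => #  t=0,i=2
  [0] ..... => .  t=3,i=5
  bits 01110000010000111110101100000110 = 1883499270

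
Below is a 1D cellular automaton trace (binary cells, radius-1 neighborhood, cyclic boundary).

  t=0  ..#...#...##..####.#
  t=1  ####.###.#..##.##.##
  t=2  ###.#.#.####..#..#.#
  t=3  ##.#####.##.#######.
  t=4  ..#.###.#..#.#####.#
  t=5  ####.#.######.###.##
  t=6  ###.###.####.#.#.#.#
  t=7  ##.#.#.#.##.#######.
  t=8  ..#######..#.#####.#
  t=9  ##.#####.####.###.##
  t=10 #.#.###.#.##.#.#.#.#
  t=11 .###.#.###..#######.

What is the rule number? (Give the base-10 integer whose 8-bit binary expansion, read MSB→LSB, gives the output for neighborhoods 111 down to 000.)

  ###|#  b7=1 t=0,i=15
  ##.|.  b6=0 t=0,i=11
  #.#|#  b5=1 t=0,i=18
  #..|#  b4=1 t=0,i=0
  .##|.  b3=0 t=0,i=10
  .#.|#  b2=1 t=0,i=2
  ..#|#  b1=1 t=0,i=1
  ...|.  b0=0 t=0,i=4
  bits 10110110 = 182

182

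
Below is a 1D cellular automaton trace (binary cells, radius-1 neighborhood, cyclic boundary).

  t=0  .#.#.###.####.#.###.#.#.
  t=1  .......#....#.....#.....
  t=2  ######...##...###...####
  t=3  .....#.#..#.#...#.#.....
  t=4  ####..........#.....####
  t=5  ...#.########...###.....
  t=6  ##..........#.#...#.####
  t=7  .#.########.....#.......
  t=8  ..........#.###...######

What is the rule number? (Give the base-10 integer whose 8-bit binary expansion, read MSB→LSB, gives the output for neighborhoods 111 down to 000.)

65

  nb ###: next=.  (t=0,i=6, bit7=0)
  nb ##.: next=#  (t=0,i=7, bit6=1)
  nb #.#: next=.  (t=0,i=2, bit5=0)
  nb #..: next=.  (t=0,i=23, bit4=0)
  nb .##: next=.  (t=0,i=5, bit3=0)
  nb .#.: next=.  (t=0,i=1, bit2=0)
  nb ..#: next=.  (t=0,i=0, bit1=0)
  nb ...: next=#  (t=1,i=0, bit0=1)
  bits 01000001 = 65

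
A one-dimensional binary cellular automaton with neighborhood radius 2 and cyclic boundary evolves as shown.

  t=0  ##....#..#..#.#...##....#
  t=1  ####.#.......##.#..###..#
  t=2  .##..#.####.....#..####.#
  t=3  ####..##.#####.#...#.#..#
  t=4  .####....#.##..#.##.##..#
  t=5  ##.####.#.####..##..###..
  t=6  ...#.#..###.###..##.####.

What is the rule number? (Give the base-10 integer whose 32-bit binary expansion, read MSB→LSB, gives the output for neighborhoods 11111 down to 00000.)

3555941509

  #####|#  b31=1 t=1,i=1
  ####.|#  b30=1 t=1,i=2
  ###.#|.  b29=0 t=1,i=3
  ###..|#  b28=1 t=0,i=1
  ##.##|.  b27=0 t=3,i=8
  ##.#.|.  b26=0 t=1,i=4
  ##..#|#  b25=1 t=1,i=22
  ##...|#  b24=1 t=0,i=2
  #.###|#  b23=1 t=2,i=7
  #.##.|#  b22=1 t=2,i=1
  #.#.#|#  b21=1 t=2,i=24
  #.#..|#  b20=1 t=0,i=14
  #..##|.  b19=0 t=1,i=18
  #..#.|.  b18=0 t=0,i=8
  #...#|#  b17=1 t=0,i=16
  #....|#  b16=1 t=0,i=3
  .####|.  b15=0 t=1,i=0
  .###.|#  b14=1 t=0,i=0
  .##.#|.  b13=0 t=1,i=14
  .##..|#  b12=1 t=0,i=19
  .#.##|#  b11=1 t=2,i=0
  .#.#.|#  b10=1 t=0,i=13
  .#..#|.  b9=0 t=0,i=7
  .#...|.  b8=0 t=0,i=15
  ..###|#  b7=1 t=0,i=24
  ..##.|.  b6=0 t=0,i=18
  ..#.#|.  b5=0 t=0,i=12
  ..#..|.  b4=0 t=0,i=6
  ...##|.  b3=0 t=0,i=17
  ...#.|#  b2=1 t=0,i=5
  ....#|.  b1=0 t=0,i=4
  .....|#  b0=1 t=1,i=8
  bits 11010011111100110101110010000101 = 3555941509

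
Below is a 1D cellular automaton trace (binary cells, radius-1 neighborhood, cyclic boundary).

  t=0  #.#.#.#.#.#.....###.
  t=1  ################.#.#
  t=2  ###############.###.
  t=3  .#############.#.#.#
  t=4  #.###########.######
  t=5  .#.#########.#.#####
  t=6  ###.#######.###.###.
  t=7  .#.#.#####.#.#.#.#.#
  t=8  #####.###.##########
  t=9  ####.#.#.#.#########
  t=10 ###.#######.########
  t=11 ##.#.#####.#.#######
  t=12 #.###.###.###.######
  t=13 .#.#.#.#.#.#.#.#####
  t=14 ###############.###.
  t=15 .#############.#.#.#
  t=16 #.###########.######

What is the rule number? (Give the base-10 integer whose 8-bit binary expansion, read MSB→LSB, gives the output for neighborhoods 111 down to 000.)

  ###|#  b7=1 t=0,i=17
  ##.|.  b6=0 t=0,i=18
  #.#|#  b5=1 t=0,i=1
  #..|#  b4=1 t=0,i=11
  .##|.  b3=0 t=0,i=16
  .#.|#  b2=1 t=0,i=0
  ..#|#  b1=1 t=0,i=15
  ...|#  b0=1 t=0,i=12
  bits 10110111 = 183

183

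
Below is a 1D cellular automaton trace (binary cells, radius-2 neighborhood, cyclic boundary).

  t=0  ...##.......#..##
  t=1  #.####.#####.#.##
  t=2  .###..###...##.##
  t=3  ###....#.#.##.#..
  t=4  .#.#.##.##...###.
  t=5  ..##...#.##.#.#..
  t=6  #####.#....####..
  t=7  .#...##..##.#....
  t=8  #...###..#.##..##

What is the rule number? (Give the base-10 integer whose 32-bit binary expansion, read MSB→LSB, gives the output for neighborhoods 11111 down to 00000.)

  ##### -> .   bit 31 = 0  t=1,i=9
  ####. -> .   bit 30 = 0  t=1,i=4
  ###.# -> .   bit 29 = 0  t=1,i=0
  ###.. -> .   bit 28 = 0  t=2,i=3
  ##.## -> #   bit 27 = 1  t=1,i=1
  ##.#. -> #   bit 26 = 1  t=1,i=12
  ##..# -> .   bit 25 = 0  t=2,i=4
  ##... -> #   bit 24 = 1  t=0,i=0
  #.### -> #   bit 23 = 1  t=1,i=2
  #.##. -> .   bit 22 = 0  t=2,i=15
  #.#.# -> #   bit 21 = 1  t=1,i=13
  #.#.. -> #   bit 20 = 1  t=3,i=14
  #..## -> .   bit 19 = 0  t=0,i=14
  #..#. -> .   bit 18 = 0  t=4,i=0
  #...# -> .   bit 17 = 0  t=0,i=1
  #.... -> .   bit 16 = 0  t=0,i=6
  .#### -> #   bit 15 = 1  t=1,i=3
  .###. -> #   bit 14 = 1  t=1,i=16
  .##.# -> .   bit 13 = 0  t=2,i=13
  .##.. -> #   bit 12 = 1  t=0,i=4
  .#.## -> .   bit 11 = 0  t=1,i=14
  .#.#. -> #   bit 10 = 1  t=3,i=8
  .#..# -> #   bit 9 = 1  t=0,i=13
  .#... -> .   bit 8 = 0  t=5,i=15
  ..### -> .   bit 7 = 0  t=2,i=6
  ..##. -> #   bit 6 = 1  t=0,i=3
  ..#.# -> .   bit 5 = 0  t=3,i=7
  ..#.. -> .   bit 4 = 0  t=0,i=12
  ...## -> #   bit 3 = 1  t=0,i=2
  ...#. -> #   bit 2 = 1  t=0,i=11
  ....# -> #   bit 1 = 1  t=0,i=10
  ..... -> #   bit 0 = 1  t=0,i=7
  bits 00001101101100001101011001001111 = 229693007

229693007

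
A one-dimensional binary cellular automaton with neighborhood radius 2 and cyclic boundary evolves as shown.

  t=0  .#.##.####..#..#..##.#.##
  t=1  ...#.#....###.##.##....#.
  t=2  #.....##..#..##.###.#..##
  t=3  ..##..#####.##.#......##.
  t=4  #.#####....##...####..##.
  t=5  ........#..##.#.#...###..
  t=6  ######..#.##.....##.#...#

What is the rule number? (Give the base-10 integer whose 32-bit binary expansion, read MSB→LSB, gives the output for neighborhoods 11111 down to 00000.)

172954065

  nb #####: next=.  (t=3,i=8, bit31=0)
  nb ####.: next=.  (t=0,i=8, bit30=0)
  nb ###.#: next=.  (t=1,i=12, bit29=0)
  nb ###..: next=.  (t=0,i=9, bit28=0)
  nb ##.##: next=#  (t=0,i=5, bit27=1)
  nb ##.#.: next=.  (t=0,i=0, bit26=0)
  nb ##..#: next=#  (t=0,i=10, bit25=1)
  nb ##...: next=.  (t=1,i=19, bit24=0)
  nb #.###: next=.  (t=0,i=6, bit23=0)
  nb #.##.: next=#  (t=0,i=3, bit22=1)
  nb #.#.#: next=.  (t=0,i=1, bit21=0)
  nb #.#..: next=.  (t=1,i=5, bit20=0)
  nb #..##: next=#  (t=0,i=17, bit19=1)
  nb #..#.: next=#  (t=0,i=11, bit18=1)
  nb #...#: next=#  (t=3,i=0, bit17=1)
  nb #....: next=#  (t=1,i=0, bit16=1)
  nb .####: next=.  (t=0,i=7, bit15=0)
  nb .###.: next=.  (t=1,i=11, bit14=0)
  nb .##.#: next=.  (t=0,i=4, bit13=0)
  nb .##..: next=#  (t=1,i=18, bit12=1)
  nb .#.##: next=.  (t=0,i=2, bit11=0)
  nb .#.#.: next=.  (t=1,i=4, bit10=0)
  nb .#..#: next=.  (t=0,i=13, bit9=0)
  nb .#...: next=#  (t=1,i=6, bit8=1)
  nb ..###: next=#  (t=1,i=10, bit7=1)
  nb ..##.: next=#  (t=0,i=18, bit6=1)
  nb ..#.#: next=.  (t=1,i=3, bit5=0)
  nb ..#..: next=#  (t=0,i=12, bit4=1)
  nb ...##: next=.  (t=1,i=9, bit3=0)
  nb ...#.: next=.  (t=1,i=2, bit2=0)
  nb ....#: next=.  (t=1,i=1, bit1=0)
  nb .....: next=#  (t=2,i=3, bit0=1)
  bits 00001010010011110001000111010001 = 172954065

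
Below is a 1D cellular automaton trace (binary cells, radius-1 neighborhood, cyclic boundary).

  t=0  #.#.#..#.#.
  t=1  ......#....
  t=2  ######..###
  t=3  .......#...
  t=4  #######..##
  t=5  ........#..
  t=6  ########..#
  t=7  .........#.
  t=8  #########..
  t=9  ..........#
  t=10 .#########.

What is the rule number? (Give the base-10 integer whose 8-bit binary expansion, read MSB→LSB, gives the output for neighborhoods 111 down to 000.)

3

  ### -> .   bit 7 = 0  t=2,i=0
  ##. -> .   bit 6 = 0  t=2,i=5
  #.# -> .   bit 5 = 0  t=0,i=1
  #.. -> .   bit 4 = 0  t=0,i=5
  .## -> .   bit 3 = 0  t=2,i=8
  .#. -> .   bit 2 = 0  t=0,i=0
  ..# -> #   bit 1 = 1  t=0,i=6
  ... -> #   bit 0 = 1  t=1,i=0
  bits 00000011 = 3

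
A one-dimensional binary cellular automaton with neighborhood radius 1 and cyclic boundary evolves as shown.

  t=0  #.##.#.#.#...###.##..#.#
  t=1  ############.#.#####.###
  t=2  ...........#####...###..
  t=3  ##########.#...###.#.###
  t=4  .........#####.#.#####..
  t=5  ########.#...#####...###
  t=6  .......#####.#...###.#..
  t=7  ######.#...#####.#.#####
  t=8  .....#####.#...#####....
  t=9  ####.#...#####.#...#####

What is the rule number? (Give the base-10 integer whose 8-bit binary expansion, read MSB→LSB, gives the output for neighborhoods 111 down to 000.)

  ### -> .   bit 7 = 0  t=0,i=14
  ##. -> #   bit 6 = 1  t=0,i=0
  #.# -> #   bit 5 = 1  t=0,i=1
  #.. -> #   bit 4 = 1  t=0,i=10
  .## -> #   bit 3 = 1  t=0,i=2
  .#. -> #   bit 2 = 1  t=0,i=5
  ..# -> .   bit 1 = 0  t=0,i=12
  ... -> #   bit 0 = 1  t=0,i=11
  bits 01111101 = 125

125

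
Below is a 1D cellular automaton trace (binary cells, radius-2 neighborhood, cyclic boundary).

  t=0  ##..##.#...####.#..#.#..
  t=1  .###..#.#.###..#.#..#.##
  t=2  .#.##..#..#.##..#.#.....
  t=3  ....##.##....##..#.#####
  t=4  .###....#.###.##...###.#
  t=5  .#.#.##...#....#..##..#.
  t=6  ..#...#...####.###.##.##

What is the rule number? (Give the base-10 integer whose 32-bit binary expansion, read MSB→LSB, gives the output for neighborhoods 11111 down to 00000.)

2525599643

  ##### -> #   bit 31 = 1  t=3,i=21
  ####. -> .   bit 30 = 0  t=0,i=13
  ###.# -> .   bit 29 = 0  t=0,i=14
  ###.. -> #   bit 28 = 1  t=1,i=3
  ##.## -> .   bit 27 = 0  t=1,i=0
  ##.#. -> #   bit 26 = 1  t=0,i=6
  ##..# -> #   bit 25 = 1  t=0,i=2
  ##... -> .   bit 24 = 0  t=3,i=0
  #.### -> #   bit 23 = 1  t=1,i=1
  #.##. -> .   bit 22 = 0  t=1,i=22
  #.#.# -> .   bit 21 = 0  t=1,i=8
  #.#.. -> .   bit 20 = 0  t=0,i=7
  #..## -> #   bit 19 = 1  t=0,i=3
  #..#. -> .   bit 18 = 0  t=0,i=18
  #...# -> .   bit 17 = 0  t=0,i=9
  #.... -> #   bit 16 = 1  t=2,i=20
  .#### -> #   bit 15 = 1  t=0,i=12
  .###. -> .   bit 14 = 0  t=1,i=2
  .##.# -> .   bit 13 = 0  t=0,i=5
  .##.. -> #   bit 12 = 1  t=0,i=1
  .#.## -> .   bit 11 = 0  t=1,i=9
  .#.#. -> #   bit 10 = 1  t=0,i=20
  .#..# -> #   bit 9 = 1  t=0,i=17
  .#... -> #   bit 8 = 1  t=0,i=8
  ..### -> #   bit 7 = 1  t=0,i=11
  ..##. -> .   bit 6 = 0  t=0,i=0
  ..#.# -> .   bit 5 = 0  t=0,i=19
  ..#.. -> #   bit 4 = 1  t=2,i=7
  ...## -> #   bit 3 = 1  t=0,i=10
  ...#. -> .   bit 2 = 0  t=2,i=0
  ....# -> #   bit 1 = 1  t=2,i=23
  ..... -> #   bit 0 = 1  t=2,i=21
  bits 10010110100010011001011110011011 = 2525599643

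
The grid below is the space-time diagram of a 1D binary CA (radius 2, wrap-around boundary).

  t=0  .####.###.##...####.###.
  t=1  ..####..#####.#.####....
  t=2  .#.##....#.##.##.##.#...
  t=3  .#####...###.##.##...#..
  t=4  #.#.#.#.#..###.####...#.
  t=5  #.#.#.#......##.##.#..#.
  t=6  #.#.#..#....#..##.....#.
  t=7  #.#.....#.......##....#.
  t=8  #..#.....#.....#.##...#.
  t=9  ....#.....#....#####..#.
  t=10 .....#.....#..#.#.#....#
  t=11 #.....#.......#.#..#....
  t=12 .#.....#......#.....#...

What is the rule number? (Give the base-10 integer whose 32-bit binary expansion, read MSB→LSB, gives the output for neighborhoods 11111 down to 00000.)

  #####|.  b31=0 t=1,i=10
  ####.|#  b30=1 t=0,i=3
  ###.#|#  b29=1 t=0,i=4
  ###..|.  b28=0 t=0,i=22
  ##.##|#  b27=1 t=0,i=5
  ##.#.|.  b26=0 t=1,i=13
  ##..#|.  b25=0 t=0,i=23
  ##...|#  b24=1 t=0,i=12
  #.###|.  b23=0 t=0,i=6
  #.##.|#  b22=1 t=0,i=10
  #.#.#|#  b21=1 t=1,i=14
  #.#..|.  b20=0 t=2,i=20
  #..##|.  b19=0 t=0,i=0
  #..#.|.  b18=0 t=5,i=21
  #...#|.  b17=0 t=0,i=13
  #....|.  b16=0 t=1,i=21
  .####|#  b15=1 t=0,i=2
  .###.|.  b14=0 t=0,i=7
  .##.#|.  b13=0 t=2,i=12
  .##..|#  b12=1 t=0,i=11
  .#.##|#  b11=1 t=1,i=15
  .#.#.|.  b10=0 t=4,i=1
  .#..#|.  b9=0 t=4,i=9
  .#...|#  b8=1 t=2,i=21
  ..###|.  b7=0 t=0,i=1
  ..##.|.  b6=0 t=5,i=13
  ..#.#|#  b5=1 t=2,i=1
  ..#..|.  b4=0 t=3,i=21
  ...##|#  b3=1 t=0,i=14
  ...#.|.  b2=0 t=2,i=0
  ....#|.  b1=0 t=1,i=0
  .....|.  b0=0 t=1,i=22
  bits 01101001011000001001100100101000 = 1767938344

1767938344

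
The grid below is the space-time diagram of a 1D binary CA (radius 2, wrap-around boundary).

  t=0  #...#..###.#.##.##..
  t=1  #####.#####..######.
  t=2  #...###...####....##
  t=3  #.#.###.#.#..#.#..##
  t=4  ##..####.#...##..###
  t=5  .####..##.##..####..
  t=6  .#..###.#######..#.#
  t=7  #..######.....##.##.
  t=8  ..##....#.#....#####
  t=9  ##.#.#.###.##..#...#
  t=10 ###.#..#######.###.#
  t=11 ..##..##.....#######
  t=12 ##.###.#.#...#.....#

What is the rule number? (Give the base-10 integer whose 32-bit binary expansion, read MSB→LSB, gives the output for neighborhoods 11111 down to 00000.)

1053521332

  [31] ##### => .  t=1,i=2
  [30] ####. => .  t=1,i=3
  [29] ###.# => #  t=0,i=9
  [28] ###.. => #  t=1,i=10
  [27] ##.## => #  t=0,i=15
  [26] ##.#. => #  t=0,i=10
  [25] ##..# => #  t=0,i=18
  [24] ##... => .  t=2,i=1
  [23] #.### => #  t=1,i=0
  [22] #.##. => #  t=0,i=13
  [21] #.#.# => .  t=0,i=11
  [20] #.#.. => .  t=3,i=10
  [19] #..## => #  t=0,i=6
  [18] #..#. => .  t=0,i=19
  [17] #...# => #  t=0,i=2
  [16] #.... => #  t=2,i=15
  [15] .#### => .  t=1,i=1
  [14] .###. => #  t=0,i=8
  [13] .##.# => #  t=0,i=14
  [12] .##.. => #  t=0,i=17
  [11] .#.## => .  t=0,i=12
  [10] .#.#. => #  t=3,i=9
  [9] .#..# => .  t=0,i=5
  [8] .#... => #  t=0,i=1
  [7] ..### => #  t=0,i=7
  [6] ..##. => .  t=4,i=13
  [5] ..#.# => #  t=3,i=13
  [4] ..#.. => #  t=0,i=0
  [3] ...## => .  t=2,i=3
  [2] ...#. => #  t=0,i=3
  [1] ....# => .  t=2,i=16
  [0] ..... => .  t=7,i=11
  bits 00111110110010110111010110110100 = 1053521332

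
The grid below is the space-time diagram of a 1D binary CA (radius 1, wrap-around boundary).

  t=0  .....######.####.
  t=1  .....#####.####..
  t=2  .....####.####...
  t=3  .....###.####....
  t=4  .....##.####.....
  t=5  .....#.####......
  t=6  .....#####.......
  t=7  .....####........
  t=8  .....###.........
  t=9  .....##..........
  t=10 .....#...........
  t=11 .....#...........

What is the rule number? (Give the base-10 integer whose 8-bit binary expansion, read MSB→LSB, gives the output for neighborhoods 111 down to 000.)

172

  ### -> #   bit 7 = 1  t=0,i=6
  ##. -> .   bit 6 = 0  t=0,i=10
  #.# -> #   bit 5 = 1  t=0,i=11
  #.. -> .   bit 4 = 0  t=0,i=16
  .## -> #   bit 3 = 1  t=0,i=5
  .#. -> #   bit 2 = 1  t=5,i=5
  ..# -> .   bit 1 = 0  t=0,i=4
  ... -> .   bit 0 = 0  t=0,i=0
  bits 10101100 = 172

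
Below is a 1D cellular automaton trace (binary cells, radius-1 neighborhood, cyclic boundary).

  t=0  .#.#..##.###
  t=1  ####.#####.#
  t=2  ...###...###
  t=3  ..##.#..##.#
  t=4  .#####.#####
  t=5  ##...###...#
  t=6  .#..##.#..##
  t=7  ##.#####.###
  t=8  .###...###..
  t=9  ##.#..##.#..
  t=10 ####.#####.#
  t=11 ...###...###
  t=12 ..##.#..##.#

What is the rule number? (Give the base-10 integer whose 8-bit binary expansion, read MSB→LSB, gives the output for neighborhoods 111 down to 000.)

  [7] ### => .  t=0,i=10
  [6] ##. => #  t=0,i=7
  [5] #.# => #  t=0,i=0
  [4] #.. => .  t=0,i=4
  [3] .## => #  t=0,i=6
  [2] .#. => #  t=0,i=1
  [1] ..# => #  t=0,i=5
  [0] ... => .  t=2,i=1
  bits 01101110 = 110

110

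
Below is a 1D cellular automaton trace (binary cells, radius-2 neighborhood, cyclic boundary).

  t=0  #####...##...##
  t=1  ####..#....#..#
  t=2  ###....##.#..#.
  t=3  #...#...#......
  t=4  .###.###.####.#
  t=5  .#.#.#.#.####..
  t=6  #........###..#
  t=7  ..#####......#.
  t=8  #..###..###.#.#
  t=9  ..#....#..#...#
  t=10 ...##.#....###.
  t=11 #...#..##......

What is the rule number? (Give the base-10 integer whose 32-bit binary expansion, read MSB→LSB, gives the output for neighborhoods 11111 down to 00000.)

3771441413

  ##### -> #   bit 31 = 1  t=0,i=0
  ####. -> #   bit 30 = 1  t=0,i=3
  ###.# -> #   bit 29 = 1  t=4,i=3
  ###.. -> .   bit 28 = 0  t=0,i=4
  ##.## -> .   bit 27 = 0  t=4,i=4
  ##.#. -> .   bit 26 = 0  t=2,i=9
  ##..# -> .   bit 25 = 0  t=1,i=4
  ##... -> .   bit 24 = 0  t=0,i=5
  #.### -> #   bit 23 = 1  t=2,i=0
  #.##. -> #   bit 22 = 1  t=8,i=14
  #.#.# -> .   bit 21 = 0  t=4,i=14
  #.#.. -> .   bit 20 = 0  t=2,i=10
  #..## -> #   bit 19 = 1  t=1,i=13
  #..#. -> .   bit 18 = 0  t=1,i=5
  #...# -> #   bit 17 = 1  t=0,i=6
  #.... -> #   bit 16 = 1  t=1,i=8
  .#### -> #   bit 15 = 1  t=0,i=14
  .###. -> .   bit 14 = 0  t=2,i=1
  .##.# -> #   bit 13 = 1  t=2,i=8
  .##.. -> .   bit 12 = 0  t=0,i=9
  .#.## -> .   bit 11 = 0  t=2,i=14
  .#.#. -> .   bit 10 = 0  t=5,i=2
  .#..# -> .   bit 9 = 0  t=1,i=12
  .#... -> #   bit 8 = 1  t=1,i=7
  ..### -> .   bit 7 = 0  t=0,i=13
  ..##. -> .   bit 6 = 0  t=0,i=8
  ..#.# -> .   bit 5 = 0  t=2,i=13
  ..#.. -> .   bit 4 = 0  t=1,i=6
  ...## -> .   bit 3 = 0  t=0,i=7
  ...#. -> #   bit 2 = 1  t=1,i=10
  ....# -> .   bit 1 = 0  t=1,i=9
  ..... -> #   bit 0 = 1  t=3,i=11
  bits 11100000110010111010000100000101 = 3771441413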